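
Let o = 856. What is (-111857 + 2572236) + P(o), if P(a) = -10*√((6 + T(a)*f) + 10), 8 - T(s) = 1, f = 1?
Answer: 2460379 - 10*√23 ≈ 2.4603e+6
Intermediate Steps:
T(s) = 7 (T(s) = 8 - 1*1 = 8 - 1 = 7)
P(a) = -10*√23 (P(a) = -10*√((6 + 7*1) + 10) = -10*√((6 + 7) + 10) = -10*√(13 + 10) = -10*√23)
(-111857 + 2572236) + P(o) = (-111857 + 2572236) - 10*√23 = 2460379 - 10*√23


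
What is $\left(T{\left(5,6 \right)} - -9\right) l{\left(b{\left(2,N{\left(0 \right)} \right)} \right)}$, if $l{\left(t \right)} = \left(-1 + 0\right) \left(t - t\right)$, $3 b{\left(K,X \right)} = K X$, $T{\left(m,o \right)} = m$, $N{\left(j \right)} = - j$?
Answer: $0$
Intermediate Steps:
$b{\left(K,X \right)} = \frac{K X}{3}$
$l{\left(t \right)} = 0$ ($l{\left(t \right)} = \left(-1\right) 0 = 0$)
$\left(T{\left(5,6 \right)} - -9\right) l{\left(b{\left(2,N{\left(0 \right)} \right)} \right)} = \left(5 - -9\right) 0 = \left(5 + 9\right) 0 = 14 \cdot 0 = 0$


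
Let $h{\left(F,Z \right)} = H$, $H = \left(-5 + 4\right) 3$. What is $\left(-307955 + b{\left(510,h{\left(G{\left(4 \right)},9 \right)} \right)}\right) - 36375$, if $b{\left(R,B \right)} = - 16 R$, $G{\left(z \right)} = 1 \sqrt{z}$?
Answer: $-352490$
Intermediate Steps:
$H = -3$ ($H = \left(-1\right) 3 = -3$)
$G{\left(z \right)} = \sqrt{z}$
$h{\left(F,Z \right)} = -3$
$\left(-307955 + b{\left(510,h{\left(G{\left(4 \right)},9 \right)} \right)}\right) - 36375 = \left(-307955 - 8160\right) - 36375 = \left(-307955 - 8160\right) + \left(-107365 + 70990\right) = -316115 - 36375 = -352490$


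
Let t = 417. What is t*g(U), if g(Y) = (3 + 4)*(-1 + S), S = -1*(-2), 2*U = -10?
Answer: 2919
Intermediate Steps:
U = -5 (U = (½)*(-10) = -5)
S = 2
g(Y) = 7 (g(Y) = (3 + 4)*(-1 + 2) = 7*1 = 7)
t*g(U) = 417*7 = 2919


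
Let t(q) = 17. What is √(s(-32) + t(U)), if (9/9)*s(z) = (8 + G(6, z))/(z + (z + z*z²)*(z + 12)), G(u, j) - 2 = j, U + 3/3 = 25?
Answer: √114296622783/81996 ≈ 4.1231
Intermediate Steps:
U = 24 (U = -1 + 25 = 24)
G(u, j) = 2 + j
s(z) = (10 + z)/(z + (12 + z)*(z + z³)) (s(z) = (8 + (2 + z))/(z + (z + z*z²)*(z + 12)) = (10 + z)/(z + (z + z³)*(12 + z)) = (10 + z)/(z + (12 + z)*(z + z³)))
√(s(-32) + t(U)) = √((10 - 32)/((-32)*(13 - 32 + (-32)³ + 12*(-32)²)) + 17) = √(-1/32*(-22)/(13 - 32 - 32768 + 12*1024) + 17) = √(-1/32*(-22)/(13 - 32 - 32768 + 12288) + 17) = √(-1/32*(-22)/(-20499) + 17) = √(-1/32*(-1/20499)*(-22) + 17) = √(-11/327984 + 17) = √(5575717/327984) = √114296622783/81996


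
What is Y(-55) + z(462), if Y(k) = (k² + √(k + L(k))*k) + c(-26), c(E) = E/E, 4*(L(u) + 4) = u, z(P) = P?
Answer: 3488 - 55*I*√291/2 ≈ 3488.0 - 469.11*I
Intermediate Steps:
L(u) = -4 + u/4
c(E) = 1
Y(k) = 1 + k² + k*√(-4 + 5*k/4) (Y(k) = (k² + √(k + (-4 + k/4))*k) + 1 = (k² + √(-4 + 5*k/4)*k) + 1 = (k² + k*√(-4 + 5*k/4)) + 1 = 1 + k² + k*√(-4 + 5*k/4))
Y(-55) + z(462) = (1 + (-55)² + (½)*(-55)*√(-16 + 5*(-55))) + 462 = (1 + 3025 + (½)*(-55)*√(-16 - 275)) + 462 = (1 + 3025 + (½)*(-55)*√(-291)) + 462 = (1 + 3025 + (½)*(-55)*(I*√291)) + 462 = (1 + 3025 - 55*I*√291/2) + 462 = (3026 - 55*I*√291/2) + 462 = 3488 - 55*I*√291/2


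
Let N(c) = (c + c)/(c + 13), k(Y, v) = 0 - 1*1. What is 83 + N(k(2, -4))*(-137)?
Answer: 635/6 ≈ 105.83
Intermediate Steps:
k(Y, v) = -1 (k(Y, v) = 0 - 1 = -1)
N(c) = 2*c/(13 + c) (N(c) = (2*c)/(13 + c) = 2*c/(13 + c))
83 + N(k(2, -4))*(-137) = 83 + (2*(-1)/(13 - 1))*(-137) = 83 + (2*(-1)/12)*(-137) = 83 + (2*(-1)*(1/12))*(-137) = 83 - ⅙*(-137) = 83 + 137/6 = 635/6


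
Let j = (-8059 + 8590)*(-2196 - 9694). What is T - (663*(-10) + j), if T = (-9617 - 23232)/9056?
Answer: 57235879471/9056 ≈ 6.3202e+6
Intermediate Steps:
j = -6313590 (j = 531*(-11890) = -6313590)
T = -32849/9056 (T = -32849*1/9056 = -32849/9056 ≈ -3.6273)
T - (663*(-10) + j) = -32849/9056 - (663*(-10) - 6313590) = -32849/9056 - (-6630 - 6313590) = -32849/9056 - 1*(-6320220) = -32849/9056 + 6320220 = 57235879471/9056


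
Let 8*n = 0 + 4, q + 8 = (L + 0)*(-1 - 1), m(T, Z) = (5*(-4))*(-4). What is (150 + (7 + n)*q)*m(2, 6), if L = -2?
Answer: 9600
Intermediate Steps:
m(T, Z) = 80 (m(T, Z) = -20*(-4) = 80)
q = -4 (q = -8 + (-2 + 0)*(-1 - 1) = -8 - 2*(-2) = -8 + 4 = -4)
n = 1/2 (n = (0 + 4)/8 = (1/8)*4 = 1/2 ≈ 0.50000)
(150 + (7 + n)*q)*m(2, 6) = (150 + (7 + 1/2)*(-4))*80 = (150 + (15/2)*(-4))*80 = (150 - 30)*80 = 120*80 = 9600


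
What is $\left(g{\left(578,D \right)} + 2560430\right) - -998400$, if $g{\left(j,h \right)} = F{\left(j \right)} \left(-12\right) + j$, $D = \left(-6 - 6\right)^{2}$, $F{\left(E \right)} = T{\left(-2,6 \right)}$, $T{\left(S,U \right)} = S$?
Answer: $3559432$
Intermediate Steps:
$F{\left(E \right)} = -2$
$D = 144$ ($D = \left(-12\right)^{2} = 144$)
$g{\left(j,h \right)} = 24 + j$ ($g{\left(j,h \right)} = \left(-2\right) \left(-12\right) + j = 24 + j$)
$\left(g{\left(578,D \right)} + 2560430\right) - -998400 = \left(\left(24 + 578\right) + 2560430\right) - -998400 = \left(602 + 2560430\right) + 998400 = 2561032 + 998400 = 3559432$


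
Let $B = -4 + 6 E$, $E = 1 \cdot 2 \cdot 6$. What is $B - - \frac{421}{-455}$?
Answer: $\frac{30519}{455} \approx 67.075$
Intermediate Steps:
$E = 12$ ($E = 2 \cdot 6 = 12$)
$B = 68$ ($B = -4 + 6 \cdot 12 = -4 + 72 = 68$)
$B - - \frac{421}{-455} = 68 - - \frac{421}{-455} = 68 - \left(-421\right) \left(- \frac{1}{455}\right) = 68 - \frac{421}{455} = \frac{30519}{455}$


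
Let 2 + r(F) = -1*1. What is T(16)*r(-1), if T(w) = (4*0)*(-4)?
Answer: 0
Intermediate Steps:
T(w) = 0 (T(w) = 0*(-4) = 0)
r(F) = -3 (r(F) = -2 - 1*1 = -2 - 1 = -3)
T(16)*r(-1) = 0*(-3) = 0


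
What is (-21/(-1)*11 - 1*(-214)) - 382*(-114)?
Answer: 43993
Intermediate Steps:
(-21/(-1)*11 - 1*(-214)) - 382*(-114) = (-21*(-1)*11 + 214) + 43548 = (21*11 + 214) + 43548 = (231 + 214) + 43548 = 445 + 43548 = 43993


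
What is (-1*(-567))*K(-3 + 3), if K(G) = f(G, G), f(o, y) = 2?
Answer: 1134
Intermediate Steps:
K(G) = 2
(-1*(-567))*K(-3 + 3) = -1*(-567)*2 = 567*2 = 1134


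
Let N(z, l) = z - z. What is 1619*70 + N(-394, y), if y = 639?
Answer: 113330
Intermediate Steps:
N(z, l) = 0
1619*70 + N(-394, y) = 1619*70 + 0 = 113330 + 0 = 113330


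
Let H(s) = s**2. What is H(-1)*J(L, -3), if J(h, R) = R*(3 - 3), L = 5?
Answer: 0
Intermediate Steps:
J(h, R) = 0 (J(h, R) = R*0 = 0)
H(-1)*J(L, -3) = (-1)**2*0 = 1*0 = 0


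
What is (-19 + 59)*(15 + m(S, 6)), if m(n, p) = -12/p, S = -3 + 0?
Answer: 520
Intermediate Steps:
S = -3
(-19 + 59)*(15 + m(S, 6)) = (-19 + 59)*(15 - 12/6) = 40*(15 - 12*⅙) = 40*(15 - 2) = 40*13 = 520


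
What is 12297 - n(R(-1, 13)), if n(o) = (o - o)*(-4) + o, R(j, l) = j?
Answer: 12298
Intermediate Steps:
n(o) = o (n(o) = 0*(-4) + o = 0 + o = o)
12297 - n(R(-1, 13)) = 12297 - 1*(-1) = 12297 + 1 = 12298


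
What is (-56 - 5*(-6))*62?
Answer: -1612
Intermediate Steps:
(-56 - 5*(-6))*62 = (-56 + 30)*62 = -26*62 = -1612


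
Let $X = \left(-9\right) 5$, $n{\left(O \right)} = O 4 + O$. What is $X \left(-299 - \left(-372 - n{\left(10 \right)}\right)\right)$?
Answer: $-5535$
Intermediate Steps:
$n{\left(O \right)} = 5 O$ ($n{\left(O \right)} = 4 O + O = 5 O$)
$X = -45$
$X \left(-299 - \left(-372 - n{\left(10 \right)}\right)\right) = - 45 \left(-299 - \left(-372 - 5 \cdot 10\right)\right) = - 45 \left(-299 - \left(-372 - 50\right)\right) = - 45 \left(-299 - -422\right) = - 45 \left(-299 + 422\right) = \left(-45\right) 123 = -5535$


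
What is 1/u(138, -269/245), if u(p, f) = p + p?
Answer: 1/276 ≈ 0.0036232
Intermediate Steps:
u(p, f) = 2*p
1/u(138, -269/245) = 1/(2*138) = 1/276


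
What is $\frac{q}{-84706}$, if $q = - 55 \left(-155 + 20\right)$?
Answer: $- \frac{7425}{84706} \approx -0.087656$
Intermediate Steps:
$q = 7425$ ($q = \left(-55\right) \left(-135\right) = 7425$)
$\frac{q}{-84706} = \frac{7425}{-84706} = 7425 \left(- \frac{1}{84706}\right) = - \frac{7425}{84706}$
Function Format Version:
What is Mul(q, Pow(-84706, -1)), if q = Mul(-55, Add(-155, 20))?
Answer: Rational(-7425, 84706) ≈ -0.087656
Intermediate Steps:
q = 7425 (q = Mul(-55, -135) = 7425)
Mul(q, Pow(-84706, -1)) = Mul(7425, Pow(-84706, -1)) = Mul(7425, Rational(-1, 84706)) = Rational(-7425, 84706)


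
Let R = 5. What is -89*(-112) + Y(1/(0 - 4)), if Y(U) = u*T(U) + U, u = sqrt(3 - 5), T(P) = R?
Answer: 39871/4 + 5*I*sqrt(2) ≈ 9967.8 + 7.0711*I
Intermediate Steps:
T(P) = 5
u = I*sqrt(2) (u = sqrt(-2) = I*sqrt(2) ≈ 1.4142*I)
Y(U) = U + 5*I*sqrt(2) (Y(U) = (I*sqrt(2))*5 + U = 5*I*sqrt(2) + U = U + 5*I*sqrt(2))
-89*(-112) + Y(1/(0 - 4)) = -89*(-112) + (1/(0 - 4) + 5*I*sqrt(2)) = 9968 + (1/(-4) + 5*I*sqrt(2)) = 9968 + (-1/4 + 5*I*sqrt(2)) = 39871/4 + 5*I*sqrt(2)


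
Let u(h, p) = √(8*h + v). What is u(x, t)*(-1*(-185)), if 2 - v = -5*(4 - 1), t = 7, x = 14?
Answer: 185*√129 ≈ 2101.2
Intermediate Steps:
v = 17 (v = 2 - (-5)*(4 - 1) = 2 - (-5)*3 = 2 - 1*(-15) = 2 + 15 = 17)
u(h, p) = √(17 + 8*h) (u(h, p) = √(8*h + 17) = √(17 + 8*h))
u(x, t)*(-1*(-185)) = √(17 + 8*14)*(-1*(-185)) = √(17 + 112)*185 = √129*185 = 185*√129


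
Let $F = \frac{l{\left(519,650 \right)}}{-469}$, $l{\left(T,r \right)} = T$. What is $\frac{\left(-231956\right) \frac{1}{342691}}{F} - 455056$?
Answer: $- \frac{80934617378860}{177856629} \approx -4.5506 \cdot 10^{5}$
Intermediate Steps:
$F = - \frac{519}{469}$ ($F = \frac{519}{-469} = 519 \left(- \frac{1}{469}\right) = - \frac{519}{469} \approx -1.1066$)
$\frac{\left(-231956\right) \frac{1}{342691}}{F} - 455056 = \frac{\left(-231956\right) \frac{1}{342691}}{- \frac{519}{469}} - 455056 = \left(-231956\right) \frac{1}{342691} \left(- \frac{469}{519}\right) - 455056 = \left(- \frac{231956}{342691}\right) \left(- \frac{469}{519}\right) - 455056 = \frac{108787364}{177856629} - 455056 = - \frac{80934617378860}{177856629}$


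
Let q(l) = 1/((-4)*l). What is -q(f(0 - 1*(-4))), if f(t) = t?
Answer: 1/16 ≈ 0.062500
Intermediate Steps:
q(l) = -1/(4*l)
-q(f(0 - 1*(-4))) = -(-1)/(4*(0 - 1*(-4))) = -(-1)/(4*(0 + 4)) = -(-1)/(4*4) = -1*(-1/16) = 1/16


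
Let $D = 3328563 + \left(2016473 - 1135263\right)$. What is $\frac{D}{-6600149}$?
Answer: $- \frac{4209773}{6600149} \approx -0.63783$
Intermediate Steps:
$D = 4209773$ ($D = 3328563 + 881210 = 4209773$)
$\frac{D}{-6600149} = \frac{4209773}{-6600149} = 4209773 \left(- \frac{1}{6600149}\right) = - \frac{4209773}{6600149}$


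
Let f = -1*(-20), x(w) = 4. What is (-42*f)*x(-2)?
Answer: -3360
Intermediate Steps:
f = 20
(-42*f)*x(-2) = -42*20*4 = -840*4 = -3360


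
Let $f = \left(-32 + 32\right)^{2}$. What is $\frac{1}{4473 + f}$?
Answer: $\frac{1}{4473} \approx 0.00022356$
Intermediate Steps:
$f = 0$ ($f = 0^{2} = 0$)
$\frac{1}{4473 + f} = \frac{1}{4473 + 0} = \frac{1}{4473}$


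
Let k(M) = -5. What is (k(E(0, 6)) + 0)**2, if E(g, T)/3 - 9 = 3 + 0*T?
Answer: 25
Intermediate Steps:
E(g, T) = 36 (E(g, T) = 27 + 3*(3 + 0*T) = 27 + 3*(3 + 0) = 27 + 3*3 = 27 + 9 = 36)
(k(E(0, 6)) + 0)**2 = (-5 + 0)**2 = (-5)**2 = 25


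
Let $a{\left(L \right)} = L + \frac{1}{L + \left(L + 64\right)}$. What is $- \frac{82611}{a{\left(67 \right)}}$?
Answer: $- \frac{16356978}{13267} \approx -1232.9$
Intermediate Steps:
$a{\left(L \right)} = L + \frac{1}{64 + 2 L}$ ($a{\left(L \right)} = L + \frac{1}{L + \left(64 + L\right)} = L + \frac{1}{64 + 2 L}$)
$- \frac{82611}{a{\left(67 \right)}} = - \frac{82611}{\frac{1}{32 + 67} \left(\frac{1}{2} + 67^{2} + 32 \cdot 67\right)} = - \frac{82611}{\frac{1}{99} \left(\frac{1}{2} + 4489 + 2144\right)} = - \frac{82611}{\frac{1}{99} \cdot \frac{13267}{2}} = - \frac{82611}{\frac{13267}{198}} = \left(-82611\right) \frac{198}{13267} = - \frac{16356978}{13267}$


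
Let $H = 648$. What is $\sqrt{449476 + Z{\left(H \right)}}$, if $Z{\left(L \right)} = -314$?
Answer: $\sqrt{449162} \approx 670.2$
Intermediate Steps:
$\sqrt{449476 + Z{\left(H \right)}} = \sqrt{449476 - 314} = \sqrt{449162}$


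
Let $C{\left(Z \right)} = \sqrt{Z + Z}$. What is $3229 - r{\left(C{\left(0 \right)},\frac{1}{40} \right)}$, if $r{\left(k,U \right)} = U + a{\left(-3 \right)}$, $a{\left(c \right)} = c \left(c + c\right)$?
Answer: $\frac{128439}{40} \approx 3211.0$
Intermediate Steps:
$C{\left(Z \right)} = \sqrt{2} \sqrt{Z}$ ($C{\left(Z \right)} = \sqrt{2 Z} = \sqrt{2} \sqrt{Z}$)
$a{\left(c \right)} = 2 c^{2}$ ($a{\left(c \right)} = c 2 c = 2 c^{2}$)
$r{\left(k,U \right)} = 18 + U$ ($r{\left(k,U \right)} = U + 2 \left(-3\right)^{2} = U + 2 \cdot 9 = U + 18 = 18 + U$)
$3229 - r{\left(C{\left(0 \right)},\frac{1}{40} \right)} = 3229 - \left(18 + \frac{1}{40}\right) = 3229 - \frac{721}{40} = \frac{128439}{40}$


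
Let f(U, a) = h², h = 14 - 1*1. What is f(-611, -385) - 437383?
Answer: -437214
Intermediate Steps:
h = 13 (h = 14 - 1 = 13)
f(U, a) = 169 (f(U, a) = 13² = 169)
f(-611, -385) - 437383 = 169 - 437383 = -437214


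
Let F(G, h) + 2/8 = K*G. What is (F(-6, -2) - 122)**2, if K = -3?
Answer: 173889/16 ≈ 10868.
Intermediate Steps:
F(G, h) = -1/4 - 3*G
(F(-6, -2) - 122)**2 = ((-1/4 - 3*(-6)) - 122)**2 = ((-1/4 + 18) - 122)**2 = (71/4 - 122)**2 = (-417/4)**2 = 173889/16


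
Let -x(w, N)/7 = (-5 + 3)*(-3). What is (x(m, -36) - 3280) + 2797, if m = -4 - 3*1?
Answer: -525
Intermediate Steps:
m = -7 (m = -4 - 3 = -7)
x(w, N) = -42 (x(w, N) = -7*(-5 + 3)*(-3) = -(-14)*(-3) = -7*6 = -42)
(x(m, -36) - 3280) + 2797 = (-42 - 3280) + 2797 = -3322 + 2797 = -525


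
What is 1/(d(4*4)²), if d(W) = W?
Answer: 1/256 ≈ 0.0039063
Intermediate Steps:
1/(d(4*4)²) = 1/((4*4)²) = 1/(16²) = 1/256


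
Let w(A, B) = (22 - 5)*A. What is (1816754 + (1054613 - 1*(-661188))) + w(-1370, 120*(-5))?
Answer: 3509265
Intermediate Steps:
w(A, B) = 17*A
(1816754 + (1054613 - 1*(-661188))) + w(-1370, 120*(-5)) = (1816754 + (1054613 - 1*(-661188))) + 17*(-1370) = (1816754 + (1054613 + 661188)) - 23290 = (1816754 + 1715801) - 23290 = 3532555 - 23290 = 3509265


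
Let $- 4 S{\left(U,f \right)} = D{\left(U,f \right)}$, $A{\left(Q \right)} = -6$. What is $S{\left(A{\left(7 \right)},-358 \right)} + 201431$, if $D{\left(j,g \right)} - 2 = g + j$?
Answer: $\frac{403043}{2} \approx 2.0152 \cdot 10^{5}$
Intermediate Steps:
$D{\left(j,g \right)} = 2 + g + j$ ($D{\left(j,g \right)} = 2 + \left(g + j\right) = 2 + g + j$)
$S{\left(U,f \right)} = - \frac{1}{2} - \frac{U}{4} - \frac{f}{4}$ ($S{\left(U,f \right)} = - \frac{2 + f + U}{4} = - \frac{2 + U + f}{4} = - \frac{1}{2} - \frac{U}{4} - \frac{f}{4}$)
$S{\left(A{\left(7 \right)},-358 \right)} + 201431 = \left(- \frac{1}{2} - - \frac{3}{2} - - \frac{179}{2}\right) + 201431 = \left(- \frac{1}{2} + \frac{3}{2} + \frac{179}{2}\right) + 201431 = \frac{181}{2} + 201431 = \frac{403043}{2}$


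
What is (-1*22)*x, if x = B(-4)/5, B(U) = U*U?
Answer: -352/5 ≈ -70.400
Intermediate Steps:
B(U) = U²
x = 16/5 (x = (-4)²/5 = 16*(⅕) = 16/5 ≈ 3.2000)
(-1*22)*x = -1*22*(16/5) = -22*16/5 = -352/5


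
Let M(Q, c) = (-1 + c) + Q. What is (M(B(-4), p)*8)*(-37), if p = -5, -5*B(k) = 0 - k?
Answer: 10064/5 ≈ 2012.8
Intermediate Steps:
B(k) = k/5 (B(k) = -(0 - k)/5 = -(-1)*k/5 = k/5)
M(Q, c) = -1 + Q + c
(M(B(-4), p)*8)*(-37) = ((-1 + (⅕)*(-4) - 5)*8)*(-37) = ((-1 - ⅘ - 5)*8)*(-37) = -34/5*8*(-37) = -272/5*(-37) = 10064/5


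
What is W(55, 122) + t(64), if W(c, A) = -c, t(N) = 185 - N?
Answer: 66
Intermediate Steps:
W(55, 122) + t(64) = -1*55 + (185 - 1*64) = -55 + (185 - 64) = -55 + 121 = 66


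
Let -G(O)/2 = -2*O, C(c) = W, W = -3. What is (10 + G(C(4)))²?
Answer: 4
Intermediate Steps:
C(c) = -3
G(O) = 4*O (G(O) = -(-4)*O = 4*O)
(10 + G(C(4)))² = (10 + 4*(-3))² = (10 - 12)² = (-2)² = 4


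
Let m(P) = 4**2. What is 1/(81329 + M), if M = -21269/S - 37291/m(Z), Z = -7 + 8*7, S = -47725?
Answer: 763600/60323451729 ≈ 1.2658e-5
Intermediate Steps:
Z = 49 (Z = -7 + 56 = 49)
m(P) = 16
M = -1779372671/763600 (M = -21269/(-47725) - 37291/16 = -21269*(-1/47725) - 37291*1/16 = 21269/47725 - 37291/16 = -1779372671/763600 ≈ -2330.2)
1/(81329 + M) = 1/(81329 - 1779372671/763600) = 1/(60323451729/763600) = 763600/60323451729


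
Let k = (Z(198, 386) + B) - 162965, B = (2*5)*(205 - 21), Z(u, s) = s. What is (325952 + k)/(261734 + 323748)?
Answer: 165213/585482 ≈ 0.28218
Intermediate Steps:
B = 1840 (B = 10*184 = 1840)
k = -160739 (k = (386 + 1840) - 162965 = 2226 - 162965 = -160739)
(325952 + k)/(261734 + 323748) = (325952 - 160739)/(261734 + 323748) = 165213/585482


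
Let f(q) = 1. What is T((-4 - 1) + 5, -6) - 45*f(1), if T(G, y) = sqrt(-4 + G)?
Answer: -45 + 2*I ≈ -45.0 + 2.0*I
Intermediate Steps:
T((-4 - 1) + 5, -6) - 45*f(1) = sqrt(-4 + ((-4 - 1) + 5)) - 45*1 = sqrt(-4 + (-5 + 5)) - 45 = sqrt(-4 + 0) - 45 = sqrt(-4) - 45 = 2*I - 45 = -45 + 2*I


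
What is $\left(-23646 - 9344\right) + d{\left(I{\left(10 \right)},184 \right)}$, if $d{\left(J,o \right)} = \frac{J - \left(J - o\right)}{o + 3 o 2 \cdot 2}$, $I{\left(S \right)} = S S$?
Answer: $- \frac{428869}{13} \approx -32990.0$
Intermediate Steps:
$I{\left(S \right)} = S^{2}$
$d{\left(J,o \right)} = \frac{1}{13}$ ($d{\left(J,o \right)} = \frac{o}{o + 3 o 4} = \frac{o}{o + 12 o} = \frac{o}{13 o} = o \frac{1}{13 o} = \frac{1}{13}$)
$\left(-23646 - 9344\right) + d{\left(I{\left(10 \right)},184 \right)} = \left(-23646 - 9344\right) + \frac{1}{13} = -32990 + \frac{1}{13} = - \frac{428869}{13}$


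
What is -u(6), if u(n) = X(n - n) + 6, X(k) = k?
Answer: -6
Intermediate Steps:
u(n) = 6 (u(n) = (n - n) + 6 = 0 + 6 = 6)
-u(6) = -1*6 = -6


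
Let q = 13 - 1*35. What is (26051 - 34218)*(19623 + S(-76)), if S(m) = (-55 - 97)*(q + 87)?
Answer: -79571081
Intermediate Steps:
q = -22 (q = 13 - 35 = -22)
S(m) = -9880 (S(m) = (-55 - 97)*(-22 + 87) = -152*65 = -9880)
(26051 - 34218)*(19623 + S(-76)) = (26051 - 34218)*(19623 - 9880) = -8167*9743 = -79571081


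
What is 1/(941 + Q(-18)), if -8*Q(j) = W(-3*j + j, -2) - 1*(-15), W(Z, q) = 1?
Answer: 1/939 ≈ 0.0010650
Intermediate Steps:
Q(j) = -2 (Q(j) = -(1 - 1*(-15))/8 = -(1 + 15)/8 = -⅛*16 = -2)
1/(941 + Q(-18)) = 1/(941 - 2) = 1/939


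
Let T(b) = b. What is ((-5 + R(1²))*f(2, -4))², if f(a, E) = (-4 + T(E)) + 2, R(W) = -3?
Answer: 2304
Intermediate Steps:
f(a, E) = -2 + E (f(a, E) = (-4 + E) + 2 = -2 + E)
((-5 + R(1²))*f(2, -4))² = ((-5 - 3)*(-2 - 4))² = (-8*(-6))² = 48² = 2304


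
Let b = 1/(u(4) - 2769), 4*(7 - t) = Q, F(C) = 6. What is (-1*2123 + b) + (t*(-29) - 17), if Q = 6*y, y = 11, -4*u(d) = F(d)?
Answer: -20662393/11082 ≈ -1864.5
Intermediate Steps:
u(d) = -3/2 (u(d) = -¼*6 = -3/2)
Q = 66 (Q = 6*11 = 66)
t = -19/2 (t = 7 - ¼*66 = 7 - 33/2 = -19/2 ≈ -9.5000)
b = -2/5541 (b = 1/(-3/2 - 2769) = 1/(-5541/2) = -2/5541 ≈ -0.00036095)
(-1*2123 + b) + (t*(-29) - 17) = (-1*2123 - 2/5541) + (-19/2*(-29) - 17) = (-2123 - 2/5541) + (551/2 - 17) = -11763545/5541 + 517/2 = -20662393/11082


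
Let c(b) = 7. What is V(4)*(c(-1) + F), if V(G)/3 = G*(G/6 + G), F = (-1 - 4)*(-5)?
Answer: 1792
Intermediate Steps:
F = 25 (F = -5*(-5) = 25)
V(G) = 7*G²/2 (V(G) = 3*(G*(G/6 + G)) = 3*(G*(7*G/6)) = 3*(7*G²/6) = 7*G²/2)
V(4)*(c(-1) + F) = ((7/2)*4²)*(7 + 25) = ((7/2)*16)*32 = 56*32 = 1792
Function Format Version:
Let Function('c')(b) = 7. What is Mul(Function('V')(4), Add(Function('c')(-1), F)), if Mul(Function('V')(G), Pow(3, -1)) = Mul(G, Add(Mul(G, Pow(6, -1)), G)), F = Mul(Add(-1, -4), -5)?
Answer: 1792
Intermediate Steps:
F = 25 (F = Mul(-5, -5) = 25)
Function('V')(G) = Mul(Rational(7, 2), Pow(G, 2)) (Function('V')(G) = Mul(3, Mul(G, Add(Mul(G, Pow(6, -1)), G))) = Mul(3, Mul(G, Add(Mul(G, Rational(1, 6)), G))) = Mul(3, Mul(G, Add(Mul(Rational(1, 6), G), G))) = Mul(3, Mul(G, Mul(Rational(7, 6), G))) = Mul(3, Mul(Rational(7, 6), Pow(G, 2))) = Mul(Rational(7, 2), Pow(G, 2)))
Mul(Function('V')(4), Add(Function('c')(-1), F)) = Mul(Mul(Rational(7, 2), Pow(4, 2)), Add(7, 25)) = Mul(Mul(Rational(7, 2), 16), 32) = Mul(56, 32) = 1792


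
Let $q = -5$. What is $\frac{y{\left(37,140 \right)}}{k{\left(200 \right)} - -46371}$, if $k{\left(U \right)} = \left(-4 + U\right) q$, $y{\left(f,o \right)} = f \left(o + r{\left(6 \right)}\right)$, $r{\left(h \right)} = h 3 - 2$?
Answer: $\frac{5772}{45391} \approx 0.12716$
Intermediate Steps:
$r{\left(h \right)} = -2 + 3 h$ ($r{\left(h \right)} = 3 h - 2 = -2 + 3 h$)
$y{\left(f,o \right)} = f \left(16 + o\right)$ ($y{\left(f,o \right)} = f \left(o + \left(-2 + 3 \cdot 6\right)\right) = f \left(o + \left(-2 + 18\right)\right) = f \left(o + 16\right) = f \left(16 + o\right)$)
$k{\left(U \right)} = 20 - 5 U$ ($k{\left(U \right)} = \left(-4 + U\right) \left(-5\right) = 20 - 5 U$)
$\frac{y{\left(37,140 \right)}}{k{\left(200 \right)} - -46371} = \frac{37 \left(16 + 140\right)}{\left(20 - 1000\right) - -46371} = \frac{37 \cdot 156}{\left(20 - 1000\right) + 46371} = \frac{5772}{-980 + 46371} = \frac{5772}{45391}$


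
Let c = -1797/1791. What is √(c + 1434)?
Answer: √510732903/597 ≈ 37.855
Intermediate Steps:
c = -599/597 (c = -1797*1/1791 = -599/597 ≈ -1.0033)
√(c + 1434) = √(-599/597 + 1434) = √(855499/597) = √510732903/597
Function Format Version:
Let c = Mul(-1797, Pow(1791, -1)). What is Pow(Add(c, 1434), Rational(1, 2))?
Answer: Mul(Rational(1, 597), Pow(510732903, Rational(1, 2))) ≈ 37.855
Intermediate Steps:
c = Rational(-599, 597) (c = Mul(-1797, Rational(1, 1791)) = Rational(-599, 597) ≈ -1.0033)
Pow(Add(c, 1434), Rational(1, 2)) = Pow(Add(Rational(-599, 597), 1434), Rational(1, 2)) = Pow(Rational(855499, 597), Rational(1, 2)) = Mul(Rational(1, 597), Pow(510732903, Rational(1, 2)))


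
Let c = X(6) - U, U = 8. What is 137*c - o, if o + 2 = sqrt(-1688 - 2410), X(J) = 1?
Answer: -957 - I*sqrt(4098) ≈ -957.0 - 64.016*I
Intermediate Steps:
o = -2 + I*sqrt(4098) (o = -2 + sqrt(-1688 - 2410) = -2 + sqrt(-4098) = -2 + I*sqrt(4098) ≈ -2.0 + 64.016*I)
c = -7 (c = 1 - 1*8 = 1 - 8 = -7)
137*c - o = 137*(-7) - (-2 + I*sqrt(4098)) = -959 + (2 - I*sqrt(4098)) = -957 - I*sqrt(4098)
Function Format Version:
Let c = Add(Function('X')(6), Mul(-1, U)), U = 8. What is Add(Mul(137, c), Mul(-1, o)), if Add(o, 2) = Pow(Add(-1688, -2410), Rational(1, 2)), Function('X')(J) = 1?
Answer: Add(-957, Mul(-1, I, Pow(4098, Rational(1, 2)))) ≈ Add(-957.00, Mul(-64.016, I))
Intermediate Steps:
o = Add(-2, Mul(I, Pow(4098, Rational(1, 2)))) (o = Add(-2, Pow(Add(-1688, -2410), Rational(1, 2))) = Add(-2, Pow(-4098, Rational(1, 2))) = Add(-2, Mul(I, Pow(4098, Rational(1, 2)))) ≈ Add(-2.0000, Mul(64.016, I)))
c = -7 (c = Add(1, Mul(-1, 8)) = Add(1, -8) = -7)
Add(Mul(137, c), Mul(-1, o)) = Add(Mul(137, -7), Mul(-1, Add(-2, Mul(I, Pow(4098, Rational(1, 2)))))) = Add(-959, Add(2, Mul(-1, I, Pow(4098, Rational(1, 2))))) = Add(-957, Mul(-1, I, Pow(4098, Rational(1, 2))))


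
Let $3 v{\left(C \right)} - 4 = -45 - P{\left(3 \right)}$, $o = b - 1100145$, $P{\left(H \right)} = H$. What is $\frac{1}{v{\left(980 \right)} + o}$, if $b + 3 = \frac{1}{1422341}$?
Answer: $- \frac{4267023}{4694419402405} \approx -9.0896 \cdot 10^{-7}$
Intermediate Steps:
$b = - \frac{4267022}{1422341}$ ($b = -3 + \frac{1}{1422341} = - \frac{4267022}{1422341} \approx -3.0$)
$o = - \frac{1564785606467}{1422341}$ ($o = - \frac{4267022}{1422341} - 1100145 = - \frac{1564785606467}{1422341} \approx -1.1001 \cdot 10^{6}$)
$v{\left(C \right)} = - \frac{44}{3}$ ($v{\left(C \right)} = \frac{4}{3} + \frac{-45 - 3}{3} = \frac{4}{3} + \frac{1}{3} \left(-48\right) = \frac{4}{3} - 16 = - \frac{44}{3}$)
$\frac{1}{v{\left(980 \right)} + o} = \frac{1}{- \frac{44}{3} - \frac{1564785606467}{1422341}} = \frac{1}{- \frac{4694419402405}{4267023}} = - \frac{4267023}{4694419402405}$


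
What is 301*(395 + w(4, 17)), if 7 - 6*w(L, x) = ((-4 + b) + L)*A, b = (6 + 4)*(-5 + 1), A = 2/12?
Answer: 2152451/18 ≈ 1.1958e+5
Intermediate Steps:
A = ⅙ (A = 2*(1/12) = ⅙ ≈ 0.16667)
b = -40 (b = 10*(-4) = -40)
w(L, x) = 43/18 - L/36 (w(L, x) = 7/6 - ((-4 - 40) + L)/(6*6) = 7/6 - (-44 + L)/(6*6) = 7/6 - (-22/3 + L/6)/6 = 7/6 + (11/9 - L/36) = 43/18 - L/36)
301*(395 + w(4, 17)) = 301*(395 + (43/18 - 1/36*4)) = 301*(395 + (43/18 - ⅑)) = 301*(395 + 41/18) = 301*(7151/18) = 2152451/18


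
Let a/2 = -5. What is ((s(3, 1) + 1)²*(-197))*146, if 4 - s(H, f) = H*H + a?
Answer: -1035432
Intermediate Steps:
a = -10 (a = 2*(-5) = -10)
s(H, f) = 14 - H² (s(H, f) = 4 - (H*H - 10) = 4 - (H² - 10) = 4 - (-10 + H²) = 4 + (10 - H²) = 14 - H²)
((s(3, 1) + 1)²*(-197))*146 = (((14 - 1*3²) + 1)²*(-197))*146 = (((14 - 1*9) + 1)²*(-197))*146 = (((14 - 9) + 1)²*(-197))*146 = ((5 + 1)²*(-197))*146 = (6²*(-197))*146 = (36*(-197))*146 = -7092*146 = -1035432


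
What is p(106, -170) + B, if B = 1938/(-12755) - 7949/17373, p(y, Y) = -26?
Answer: -5896466359/221592615 ≈ -26.609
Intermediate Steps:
B = -135058369/221592615 (B = 1938*(-1/12755) - 7949*1/17373 = -1938/12755 - 7949/17373 = -135058369/221592615 ≈ -0.60949)
p(106, -170) + B = -26 - 135058369/221592615 = -5896466359/221592615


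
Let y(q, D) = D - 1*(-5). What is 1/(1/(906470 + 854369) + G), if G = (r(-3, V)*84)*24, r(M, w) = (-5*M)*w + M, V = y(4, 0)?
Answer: 1760839/255589302529 ≈ 6.8893e-6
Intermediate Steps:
y(q, D) = 5 + D (y(q, D) = D + 5 = 5 + D)
V = 5 (V = 5 + 0 = 5)
r(M, w) = M - 5*M*w (r(M, w) = -5*M*w + M = M - 5*M*w)
G = 145152 (G = (-3*(1 - 5*5)*84)*24 = (-3*(1 - 25)*84)*24 = (-3*(-24)*84)*24 = (72*84)*24 = 6048*24 = 145152)
1/(1/(906470 + 854369) + G) = 1/(1/(906470 + 854369) + 145152) = 1/(1/1760839 + 145152) = 1/(255589302529/1760839) = 1760839/255589302529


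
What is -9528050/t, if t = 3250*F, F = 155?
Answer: -190561/10075 ≈ -18.914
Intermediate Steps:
t = 503750 (t = 3250*155 = 503750)
-9528050/t = -9528050/503750 = -9528050*1/503750 = -190561/10075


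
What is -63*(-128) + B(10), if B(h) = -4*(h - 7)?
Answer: 8052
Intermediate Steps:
B(h) = 28 - 4*h (B(h) = -4*(-7 + h) = 28 - 4*h)
-63*(-128) + B(10) = -63*(-128) + (28 - 4*10) = 8064 + (28 - 40) = 8064 - 12 = 8052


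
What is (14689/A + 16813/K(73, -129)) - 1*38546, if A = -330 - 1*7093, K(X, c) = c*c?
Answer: -110733914996/2872701 ≈ -38547.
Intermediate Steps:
K(X, c) = c²
A = -7423 (A = -330 - 7093 = -7423)
(14689/A + 16813/K(73, -129)) - 1*38546 = (14689/(-7423) + 16813/((-129)²)) - 1*38546 = (14689*(-1/7423) + 16813/16641) - 38546 = (-14689/7423 + 16813*(1/16641)) - 38546 = (-14689/7423 + 391/387) - 38546 = -2782250/2872701 - 38546 = -110733914996/2872701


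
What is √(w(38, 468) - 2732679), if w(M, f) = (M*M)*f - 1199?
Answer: I*√2058086 ≈ 1434.6*I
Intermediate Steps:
w(M, f) = -1199 + f*M² (w(M, f) = M²*f - 1199 = f*M² - 1199 = -1199 + f*M²)
√(w(38, 468) - 2732679) = √((-1199 + 468*38²) - 2732679) = √((-1199 + 468*1444) - 2732679) = √((-1199 + 675792) - 2732679) = √(674593 - 2732679) = √(-2058086) = I*√2058086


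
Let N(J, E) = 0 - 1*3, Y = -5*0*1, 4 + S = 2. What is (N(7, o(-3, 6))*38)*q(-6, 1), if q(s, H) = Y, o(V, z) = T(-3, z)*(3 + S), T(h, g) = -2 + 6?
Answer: 0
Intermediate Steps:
S = -2 (S = -4 + 2 = -2)
T(h, g) = 4
o(V, z) = 4 (o(V, z) = 4*(3 - 2) = 4*1 = 4)
Y = 0 (Y = 0*1 = 0)
q(s, H) = 0
N(J, E) = -3 (N(J, E) = 0 - 3 = -3)
(N(7, o(-3, 6))*38)*q(-6, 1) = -3*38*0 = -114*0 = 0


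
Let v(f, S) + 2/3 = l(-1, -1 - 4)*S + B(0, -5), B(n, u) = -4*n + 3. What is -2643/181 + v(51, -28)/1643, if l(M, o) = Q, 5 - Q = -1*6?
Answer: -13193324/892149 ≈ -14.788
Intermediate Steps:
Q = 11 (Q = 5 - (-1)*6 = 5 - 1*(-6) = 5 + 6 = 11)
B(n, u) = 3 - 4*n
l(M, o) = 11
v(f, S) = 7/3 + 11*S (v(f, S) = -2/3 + (11*S + (3 - 4*0)) = -2/3 + (11*S + (3 + 0)) = -2/3 + (11*S + 3) = -2/3 + (3 + 11*S) = 7/3 + 11*S)
-2643/181 + v(51, -28)/1643 = -2643/181 + (7/3 + 11*(-28))/1643 = -2643*1/181 + (7/3 - 308)*(1/1643) = -2643/181 - 917/3*1/1643 = -2643/181 - 917/4929 = -13193324/892149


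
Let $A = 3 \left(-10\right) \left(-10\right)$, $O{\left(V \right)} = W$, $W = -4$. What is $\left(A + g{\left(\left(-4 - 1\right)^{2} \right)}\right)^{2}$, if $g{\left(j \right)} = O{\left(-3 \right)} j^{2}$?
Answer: $4840000$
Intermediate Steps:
$O{\left(V \right)} = -4$
$A = 300$ ($A = \left(-30\right) \left(-10\right) = 300$)
$g{\left(j \right)} = - 4 j^{2}$
$\left(A + g{\left(\left(-4 - 1\right)^{2} \right)}\right)^{2} = \left(300 - 4 \left(\left(-4 - 1\right)^{2}\right)^{2}\right)^{2} = \left(300 - 4 \left(\left(-5\right)^{2}\right)^{2}\right)^{2} = \left(300 - 4 \cdot 25^{2}\right)^{2} = \left(300 - 2500\right)^{2} = \left(-2200\right)^{2} = 4840000$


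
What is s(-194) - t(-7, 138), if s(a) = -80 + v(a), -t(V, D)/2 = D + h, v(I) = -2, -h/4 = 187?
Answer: -1302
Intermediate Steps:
h = -748 (h = -4*187 = -748)
t(V, D) = 1496 - 2*D (t(V, D) = -2*(D - 748) = -2*(-748 + D) = 1496 - 2*D)
s(a) = -82 (s(a) = -80 - 2 = -82)
s(-194) - t(-7, 138) = -82 - (1496 - 2*138) = -82 - (1496 - 276) = -82 - 1*1220 = -82 - 1220 = -1302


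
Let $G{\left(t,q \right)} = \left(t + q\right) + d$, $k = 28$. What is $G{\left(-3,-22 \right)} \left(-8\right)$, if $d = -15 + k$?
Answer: $96$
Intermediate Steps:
$d = 13$ ($d = -15 + 28 = 13$)
$G{\left(t,q \right)} = 13 + q + t$ ($G{\left(t,q \right)} = \left(t + q\right) + 13 = \left(q + t\right) + 13 = 13 + q + t$)
$G{\left(-3,-22 \right)} \left(-8\right) = \left(13 - 22 - 3\right) \left(-8\right) = \left(-12\right) \left(-8\right) = 96$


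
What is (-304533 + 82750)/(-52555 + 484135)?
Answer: -221783/431580 ≈ -0.51389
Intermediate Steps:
(-304533 + 82750)/(-52555 + 484135) = -221783/431580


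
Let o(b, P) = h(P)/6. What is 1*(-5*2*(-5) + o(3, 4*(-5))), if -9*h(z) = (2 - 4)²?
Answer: 1348/27 ≈ 49.926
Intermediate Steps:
h(z) = -4/9 (h(z) = -(2 - 4)²/9 = -⅑*(-2)² = -⅑*4 = -4/9)
o(b, P) = -2/27 (o(b, P) = -4/9/6 = -4/9*⅙ = -2/27)
1*(-5*2*(-5) + o(3, 4*(-5))) = 1*(-5*2*(-5) - 2/27) = 1*(-10*(-5) - 2/27) = 1*(50 - 2/27) = 1*(1348/27) = 1348/27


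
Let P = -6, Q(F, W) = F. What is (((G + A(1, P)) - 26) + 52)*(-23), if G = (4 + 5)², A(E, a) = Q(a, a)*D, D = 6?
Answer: -1633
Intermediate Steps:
A(E, a) = 6*a (A(E, a) = a*6 = 6*a)
G = 81 (G = 9² = 81)
(((G + A(1, P)) - 26) + 52)*(-23) = (((81 + 6*(-6)) - 26) + 52)*(-23) = (((81 - 36) - 26) + 52)*(-23) = ((45 - 26) + 52)*(-23) = (19 + 52)*(-23) = 71*(-23) = -1633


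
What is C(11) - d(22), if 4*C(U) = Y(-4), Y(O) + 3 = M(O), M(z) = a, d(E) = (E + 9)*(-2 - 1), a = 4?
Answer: 373/4 ≈ 93.250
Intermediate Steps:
d(E) = -27 - 3*E (d(E) = (9 + E)*(-3) = -27 - 3*E)
M(z) = 4
Y(O) = 1 (Y(O) = -3 + 4 = 1)
C(U) = ¼ (C(U) = (¼)*1 = ¼)
C(11) - d(22) = ¼ - (-27 - 3*22) = ¼ - (-27 - 66) = ¼ - 1*(-93) = ¼ + 93 = 373/4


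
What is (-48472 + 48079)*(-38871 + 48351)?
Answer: -3725640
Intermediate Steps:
(-48472 + 48079)*(-38871 + 48351) = -393*9480 = -3725640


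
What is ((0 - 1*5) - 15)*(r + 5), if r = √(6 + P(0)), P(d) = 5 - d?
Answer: -100 - 20*√11 ≈ -166.33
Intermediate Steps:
r = √11 (r = √(6 + (5 - 1*0)) = √(6 + (5 + 0)) = √(6 + 5) = √11 ≈ 3.3166)
((0 - 1*5) - 15)*(r + 5) = ((0 - 1*5) - 15)*(√11 + 5) = ((0 - 5) - 15)*(5 + √11) = (-5 - 15)*(5 + √11) = -20*(5 + √11) = -100 - 20*√11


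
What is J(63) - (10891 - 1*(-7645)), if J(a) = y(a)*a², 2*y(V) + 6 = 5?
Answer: -41041/2 ≈ -20521.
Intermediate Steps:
y(V) = -½ (y(V) = -3 + (½)*5 = -3 + 5/2 = -½)
J(a) = -a²/2
J(63) - (10891 - 1*(-7645)) = -½*63² - (10891 - 1*(-7645)) = -½*3969 - (10891 + 7645) = -3969/2 - 1*18536 = -3969/2 - 18536 = -41041/2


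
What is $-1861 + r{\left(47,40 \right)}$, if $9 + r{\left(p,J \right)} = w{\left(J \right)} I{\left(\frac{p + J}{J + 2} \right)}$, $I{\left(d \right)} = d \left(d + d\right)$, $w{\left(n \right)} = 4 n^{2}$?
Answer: $\frac{2599570}{49} \approx 53052.0$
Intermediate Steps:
$I{\left(d \right)} = 2 d^{2}$ ($I{\left(d \right)} = d 2 d = 2 d^{2}$)
$r{\left(p,J \right)} = -9 + \frac{8 J^{2} \left(J + p\right)^{2}}{\left(2 + J\right)^{2}}$ ($r{\left(p,J \right)} = -9 + 4 J^{2} \cdot 2 \left(\frac{p + J}{J + 2}\right)^{2} = -9 + 4 J^{2} \cdot 2 \left(\frac{J + p}{2 + J}\right)^{2} = -9 + 4 J^{2} \cdot 2 \frac{\left(J + p\right)^{2}}{\left(2 + J\right)^{2}} = -9 + 4 J^{2} \frac{2 \left(J + p\right)^{2}}{\left(2 + J\right)^{2}} = -9 + \frac{8 J^{2} \left(J + p\right)^{2}}{\left(2 + J\right)^{2}}$)
$-1861 + r{\left(47,40 \right)} = -1861 - \left(9 - \frac{8 \cdot 40^{2} \left(40 + 47\right)^{2}}{\left(2 + 40\right)^{2}}\right) = -1861 - \left(9 - \frac{12800 \cdot 87^{2}}{1764}\right) = -1861 - \left(9 - \frac{3200}{441} \cdot 7569\right) = -1861 + \left(-9 + \frac{2691200}{49}\right) = -1861 + \frac{2690759}{49} = \frac{2599570}{49}$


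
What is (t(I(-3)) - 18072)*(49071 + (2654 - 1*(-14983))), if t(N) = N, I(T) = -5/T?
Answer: -1205435796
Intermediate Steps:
(t(I(-3)) - 18072)*(49071 + (2654 - 1*(-14983))) = (-5/(-3) - 18072)*(49071 + (2654 - 1*(-14983))) = (-5*(-1/3) - 18072)*(49071 + (2654 + 14983)) = (5/3 - 18072)*(49071 + 17637) = -54211/3*66708 = -1205435796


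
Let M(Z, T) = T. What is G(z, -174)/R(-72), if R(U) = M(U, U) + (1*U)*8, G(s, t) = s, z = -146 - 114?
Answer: 65/162 ≈ 0.40123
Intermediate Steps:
z = -260
R(U) = 9*U (R(U) = U + (1*U)*8 = U + U*8 = U + 8*U = 9*U)
G(z, -174)/R(-72) = -260/(9*(-72)) = -260/(-648) = -260*(-1/648) = 65/162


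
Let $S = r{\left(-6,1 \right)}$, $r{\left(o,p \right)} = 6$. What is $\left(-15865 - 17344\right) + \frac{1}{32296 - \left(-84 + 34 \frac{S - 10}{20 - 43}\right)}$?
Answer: $- \frac{24727554213}{744604} \approx -33209.0$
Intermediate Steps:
$S = 6$
$\left(-15865 - 17344\right) + \frac{1}{32296 - \left(-84 + 34 \frac{S - 10}{20 - 43}\right)} = \left(-15865 - 17344\right) + \frac{1}{32296 + \left(84 - 34 \frac{6 - 10}{20 - 43}\right)} = -33209 + \frac{1}{32296 + \left(84 - 34 \left(- \frac{4}{-23}\right)\right)} = -33209 + \frac{1}{32296 + \left(84 - 34 \left(\left(-4\right) \left(- \frac{1}{23}\right)\right)\right)} = -33209 + \frac{1}{32296 + \left(84 - \frac{136}{23}\right)} = -33209 + \frac{1}{32296 + \frac{1796}{23}} = -33209 + \frac{1}{\frac{744604}{23}} = -33209 + \frac{23}{744604} = - \frac{24727554213}{744604}$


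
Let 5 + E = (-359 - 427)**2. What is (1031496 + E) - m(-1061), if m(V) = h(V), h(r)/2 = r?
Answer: 1651409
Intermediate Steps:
E = 617791 (E = -5 + (-359 - 427)**2 = -5 + (-786)**2 = -5 + 617796 = 617791)
h(r) = 2*r
m(V) = 2*V
(1031496 + E) - m(-1061) = (1031496 + 617791) - 2*(-1061) = 1649287 - 1*(-2122) = 1649287 + 2122 = 1651409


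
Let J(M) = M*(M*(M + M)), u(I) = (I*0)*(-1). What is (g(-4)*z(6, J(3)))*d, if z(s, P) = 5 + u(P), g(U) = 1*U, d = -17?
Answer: 340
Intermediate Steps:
u(I) = 0 (u(I) = 0*(-1) = 0)
g(U) = U
J(M) = 2*M³ (J(M) = M*(M*(2*M)) = M*(2*M²) = 2*M³)
z(s, P) = 5 (z(s, P) = 5 + 0 = 5)
(g(-4)*z(6, J(3)))*d = -4*5*(-17) = -20*(-17) = 340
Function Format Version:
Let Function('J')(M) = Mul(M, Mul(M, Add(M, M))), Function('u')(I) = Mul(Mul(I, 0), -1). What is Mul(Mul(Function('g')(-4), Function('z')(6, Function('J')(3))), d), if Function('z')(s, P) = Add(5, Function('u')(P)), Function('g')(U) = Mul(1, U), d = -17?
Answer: 340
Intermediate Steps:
Function('u')(I) = 0 (Function('u')(I) = Mul(0, -1) = 0)
Function('g')(U) = U
Function('J')(M) = Mul(2, Pow(M, 3)) (Function('J')(M) = Mul(M, Mul(M, Mul(2, M))) = Mul(M, Mul(2, Pow(M, 2))) = Mul(2, Pow(M, 3)))
Function('z')(s, P) = 5 (Function('z')(s, P) = Add(5, 0) = 5)
Mul(Mul(Function('g')(-4), Function('z')(6, Function('J')(3))), d) = Mul(Mul(-4, 5), -17) = Mul(-20, -17) = 340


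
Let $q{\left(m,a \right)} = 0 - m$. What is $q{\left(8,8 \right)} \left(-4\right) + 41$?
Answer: $73$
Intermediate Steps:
$q{\left(m,a \right)} = - m$
$q{\left(8,8 \right)} \left(-4\right) + 41 = \left(-1\right) 8 \left(-4\right) + 41 = \left(-8\right) \left(-4\right) + 41 = 32 + 41 = 73$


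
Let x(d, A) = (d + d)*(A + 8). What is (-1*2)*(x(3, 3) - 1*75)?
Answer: 18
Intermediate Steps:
x(d, A) = 2*d*(8 + A) (x(d, A) = (2*d)*(8 + A) = 2*d*(8 + A))
(-1*2)*(x(3, 3) - 1*75) = (-1*2)*(2*3*(8 + 3) - 1*75) = -2*(2*3*11 - 75) = -2*(66 - 75) = -2*(-9) = 18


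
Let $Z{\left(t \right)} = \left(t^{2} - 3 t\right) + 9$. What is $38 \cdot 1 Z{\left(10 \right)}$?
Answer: $3002$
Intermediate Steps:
$Z{\left(t \right)} = 9 + t^{2} - 3 t$
$38 \cdot 1 Z{\left(10 \right)} = 38 \cdot 1 \left(9 + 10^{2} - 30\right) = 38 \left(9 + 100 - 30\right) = 38 \cdot 79 = 3002$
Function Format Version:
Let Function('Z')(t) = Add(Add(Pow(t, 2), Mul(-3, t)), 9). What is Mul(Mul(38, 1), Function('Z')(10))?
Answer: 3002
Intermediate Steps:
Function('Z')(t) = Add(9, Pow(t, 2), Mul(-3, t))
Mul(Mul(38, 1), Function('Z')(10)) = Mul(Mul(38, 1), Add(9, Pow(10, 2), Mul(-3, 10))) = Mul(38, Add(9, 100, -30)) = Mul(38, 79) = 3002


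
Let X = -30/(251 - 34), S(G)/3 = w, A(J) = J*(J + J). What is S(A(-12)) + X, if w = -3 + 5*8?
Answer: 24057/217 ≈ 110.86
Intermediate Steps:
w = 37 (w = -3 + 40 = 37)
A(J) = 2*J**2 (A(J) = J*(2*J) = 2*J**2)
S(G) = 111 (S(G) = 3*37 = 111)
X = -30/217 ≈ -0.13825
S(A(-12)) + X = 111 - 30/217 = 24057/217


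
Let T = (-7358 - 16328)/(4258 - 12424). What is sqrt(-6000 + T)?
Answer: I*sqrt(99976979031)/4083 ≈ 77.441*I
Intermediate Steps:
T = 11843/4083 (T = -23686/(-8166) = -23686*(-1/8166) = 11843/4083 ≈ 2.9006)
sqrt(-6000 + T) = sqrt(-6000 + 11843/4083) = sqrt(-24486157/4083) = I*sqrt(99976979031)/4083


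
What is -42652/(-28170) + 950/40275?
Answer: 3876824/2521215 ≈ 1.5377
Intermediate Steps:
-42652/(-28170) + 950/40275 = -42652*(-1/28170) + 950*(1/40275) = 21326/14085 + 38/1611 = 3876824/2521215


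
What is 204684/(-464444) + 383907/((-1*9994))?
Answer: -45087228651/1160413334 ≈ -38.854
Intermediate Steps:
204684/(-464444) + 383907/((-1*9994)) = 204684*(-1/464444) + 383907/(-9994) = -51171/116111 + 383907*(-1/9994) = -51171/116111 - 383907/9994 = -45087228651/1160413334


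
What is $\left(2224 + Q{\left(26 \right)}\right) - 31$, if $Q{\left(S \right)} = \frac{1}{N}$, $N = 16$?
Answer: $\frac{35089}{16} \approx 2193.1$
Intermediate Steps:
$Q{\left(S \right)} = \frac{1}{16}$
$\left(2224 + Q{\left(26 \right)}\right) - 31 = \left(2224 + \frac{1}{16}\right) - 31 = \frac{35585}{16} - 31 = \frac{35089}{16}$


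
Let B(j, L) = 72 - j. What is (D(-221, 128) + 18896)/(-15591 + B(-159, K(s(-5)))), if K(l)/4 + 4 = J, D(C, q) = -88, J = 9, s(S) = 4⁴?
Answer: -2351/1920 ≈ -1.2245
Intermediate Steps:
s(S) = 256
K(l) = 20 (K(l) = -16 + 4*9 = -16 + 36 = 20)
(D(-221, 128) + 18896)/(-15591 + B(-159, K(s(-5)))) = (-88 + 18896)/(-15591 + (72 - 1*(-159))) = 18808/(-15591 + (72 + 159)) = 18808/(-15591 + 231) = 18808/(-15360) = 18808*(-1/15360) = -2351/1920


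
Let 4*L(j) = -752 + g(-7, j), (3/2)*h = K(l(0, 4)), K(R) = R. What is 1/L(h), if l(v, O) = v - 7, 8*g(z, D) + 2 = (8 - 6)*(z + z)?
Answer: -16/3023 ≈ -0.0052928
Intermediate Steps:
g(z, D) = -¼ + z/2 (g(z, D) = -¼ + ((8 - 6)*(z + z))/8 = -¼ + (2*(2*z))/8 = -¼ + (4*z)/8 = -¼ + z/2)
l(v, O) = -7 + v
h = -14/3 (h = 2*(-7 + 0)/3 = (⅔)*(-7) = -14/3 ≈ -4.6667)
L(j) = -3023/16 (L(j) = (-752 + (-¼ + (½)*(-7)))/4 = (-752 + (-¼ - 7/2))/4 = (-752 - 15/4)/4 = (¼)*(-3023/4) = -3023/16)
1/L(h) = 1/(-3023/16) = -16/3023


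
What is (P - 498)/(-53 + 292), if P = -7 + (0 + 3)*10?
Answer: -475/239 ≈ -1.9874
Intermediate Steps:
P = 23 (P = -7 + 3*10 = -7 + 30 = 23)
(P - 498)/(-53 + 292) = (23 - 498)/(-53 + 292) = -475/239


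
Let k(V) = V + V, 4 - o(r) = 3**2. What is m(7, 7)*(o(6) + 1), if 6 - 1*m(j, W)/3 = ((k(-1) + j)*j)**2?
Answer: 14628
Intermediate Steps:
o(r) = -5 (o(r) = 4 - 1*3**2 = 4 - 1*9 = 4 - 9 = -5)
k(V) = 2*V
m(j, W) = 18 - 3*j**2*(-2 + j)**2 (m(j, W) = 18 - 3*j**2*(2*(-1) + j)**2 = 18 - 3*j**2*(-2 + j)**2)
m(7, 7)*(o(6) + 1) = (18 - 3*7**2*(-2 + 7)**2)*(-5 + 1) = (18 - 3*49*5**2)*(-4) = (18 - 3*49*25)*(-4) = (18 - 3675)*(-4) = -3657*(-4) = 14628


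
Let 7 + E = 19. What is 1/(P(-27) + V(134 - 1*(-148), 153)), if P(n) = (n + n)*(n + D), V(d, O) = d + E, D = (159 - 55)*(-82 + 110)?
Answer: -1/155496 ≈ -6.4310e-6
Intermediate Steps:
E = 12 (E = -7 + 19 = 12)
D = 2912 (D = 104*28 = 2912)
V(d, O) = 12 + d (V(d, O) = d + 12 = 12 + d)
P(n) = 2*n*(2912 + n) (P(n) = (n + n)*(n + 2912) = (2*n)*(2912 + n) = 2*n*(2912 + n))
1/(P(-27) + V(134 - 1*(-148), 153)) = 1/(2*(-27)*(2912 - 27) + (12 + (134 - 1*(-148)))) = 1/(2*(-27)*2885 + (12 + (134 + 148))) = 1/(-155790 + (12 + 282)) = 1/(-155790 + 294) = 1/(-155496) = -1/155496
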